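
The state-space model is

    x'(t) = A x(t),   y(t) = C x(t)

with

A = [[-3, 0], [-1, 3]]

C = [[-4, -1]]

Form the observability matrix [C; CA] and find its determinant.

25

CA = [[13, -3]]
Observability matrix O = [C; CA] = [[-4, -1], [13, -3]]
det(O) = (-4)·(-3) - (-1)·13 = 12 - (-13) = 25
Since det(O) ≠ 0, rank(O) = 2 and the system is completely observable.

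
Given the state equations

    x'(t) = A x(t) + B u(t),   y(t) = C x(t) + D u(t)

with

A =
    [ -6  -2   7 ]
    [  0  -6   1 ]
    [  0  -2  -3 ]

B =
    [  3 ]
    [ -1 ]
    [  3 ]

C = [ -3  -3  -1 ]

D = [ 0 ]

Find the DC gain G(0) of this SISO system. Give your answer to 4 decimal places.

G(0) = C(-A)^{-1}B + D = -C A^{-1} B + D.
det A = -120, so A^{-1} = (1/-120)·adj(A) = [[-1/6, 1/6, -1/3], [0, -3/20, -1/20], [0, 1/10, -3/10]]
A^{-1} B = [-5/3, 0, -1]^T
C A^{-1} B = 6
G(0) = D - C A^{-1} B = 0 - (6) = -6

-6.0000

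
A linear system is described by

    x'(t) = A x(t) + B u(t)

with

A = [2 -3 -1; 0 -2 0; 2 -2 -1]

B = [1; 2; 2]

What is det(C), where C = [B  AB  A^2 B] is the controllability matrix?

AB = [[-6], [-4], [-4]]
A^2B = [[4], [8], [0]]
Controllability matrix C = [B  AB  A^2B] = [[1, -6, 4], [2, -4, 8], [2, -4, 0]]
Expanding along the first row, det(C) = 1·((-4)·0 - 8·(-4)) - (-6)·(2·0 - 8·2) + 4·(2·(-4) - (-4)·2) = 1·32 - (-6)·(-16) + 4·0 = -64
Since det(C) ≠ 0, rank(C) = 3 and the system is completely controllable.

-64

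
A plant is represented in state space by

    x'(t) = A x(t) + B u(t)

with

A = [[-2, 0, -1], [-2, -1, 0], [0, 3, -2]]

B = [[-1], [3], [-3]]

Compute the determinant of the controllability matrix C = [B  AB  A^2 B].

-588

AB = [[5], [-1], [15]]
A^2B = [[-25], [-9], [-33]]
Controllability matrix C = [B  AB  A^2B] = [[-1, 5, -25], [3, -1, -9], [-3, 15, -33]]
Expanding along the first row, det(C) = (-1)·((-1)·(-33) - (-9)·15) - 5·(3·(-33) - (-9)·(-3)) + (-25)·(3·15 - (-1)·(-3)) = (-1)·168 - 5·(-126) + (-25)·42 = -588
Since det(C) ≠ 0, rank(C) = 3 and the system is completely controllable.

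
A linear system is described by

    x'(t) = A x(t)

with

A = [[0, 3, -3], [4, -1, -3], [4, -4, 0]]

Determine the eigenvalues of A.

-4, 0, 3

det(sI - A) = s^3 - (tr A)s^2 + (M11 + M22 + M33)s - det A, where Mii is the 2×2 principal minor of A obtained by deleting row i and column i.
tr A = 0 + (-1) + 0 = -1; M11 = (-1)·0 - (-3)·(-4) = 0 - 12 = -12; M22 = 0·0 - (-3)·4 = 0 - (-12) = 12; M33 = 0·(-1) - 3·4 = 0 - 12 = -12; sum of minors = -12.
det A = 0·((-1)·0 - (-3)·(-4)) - 3·(4·0 - (-3)·4) + (-3)·(4·(-4) - (-1)·4) = 0·(-12) - 3·12 + (-3)·(-12) = 0.
So p(s) = det(sI - A) = s^3 + s^2 - 12s.
The constant term is 0, so p(s) = s(s^2 + s - 12).
Factor s^2 + s - 12: two numbers with sum -1 and product -12 are 3 and -4, so s^2 + s - 12 = (s - 3)(s + 4).
Hence p(s) = s (s - 3) (s + 4), with roots -4, 0, 3.
At least one eigenvalue has non-negative real part, so the system is not asymptotically stable.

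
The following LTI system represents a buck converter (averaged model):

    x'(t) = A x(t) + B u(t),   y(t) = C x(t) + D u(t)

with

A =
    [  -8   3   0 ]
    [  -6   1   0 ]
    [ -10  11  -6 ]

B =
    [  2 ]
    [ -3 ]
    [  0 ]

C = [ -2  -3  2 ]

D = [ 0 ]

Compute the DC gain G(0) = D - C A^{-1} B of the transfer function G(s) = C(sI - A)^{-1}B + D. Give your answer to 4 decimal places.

G(0) = C(-A)^{-1}B + D = -C A^{-1} B + D.
det A = -60, so A^{-1} = (1/-60)·adj(A) = [[1/10, -3/10, 0], [3/5, -4/5, 0], [14/15, -29/30, -1/6]]
A^{-1} B = [11/10, 18/5, 143/30]^T
C A^{-1} B = -52/15
G(0) = D - C A^{-1} B = 0 - (-52/15) = 52/15 ≈ 3.4667

3.4667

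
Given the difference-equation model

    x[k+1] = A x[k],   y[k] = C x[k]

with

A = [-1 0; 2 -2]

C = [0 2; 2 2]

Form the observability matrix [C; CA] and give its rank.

CA = [[4, -4], [2, -4]]
Observability matrix O = [C; CA] = [[0, 2], [2, 2], [4, -4], [2, -4]]
Take the 2×2 submatrix of O formed by rows 1, 2: [[0, 2], [2, 2]]. Its determinant is 0·2 - 2·2 = 0 - 4 = -4 ≠ 0.
So rank(O) ≥ 2; since O has 2 columns, rank(O) = 2.
rank(O) = 2 = n, so the pair (A, C) is completely observable.

2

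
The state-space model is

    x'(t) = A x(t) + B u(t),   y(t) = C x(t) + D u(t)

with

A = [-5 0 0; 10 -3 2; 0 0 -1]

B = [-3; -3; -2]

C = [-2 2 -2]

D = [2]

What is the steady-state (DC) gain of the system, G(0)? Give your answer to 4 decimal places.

G(0) = C(-A)^{-1}B + D = -C A^{-1} B + D.
det A = -15, so A^{-1} = (1/-15)·adj(A) = [[-1/5, 0, 0], [-2/3, -1/3, -2/3], [0, 0, -1]]
A^{-1} B = [3/5, 13/3, 2]^T
C A^{-1} B = 52/15
G(0) = D - C A^{-1} B = 2 - (52/15) = -22/15 ≈ -1.4667

-1.4667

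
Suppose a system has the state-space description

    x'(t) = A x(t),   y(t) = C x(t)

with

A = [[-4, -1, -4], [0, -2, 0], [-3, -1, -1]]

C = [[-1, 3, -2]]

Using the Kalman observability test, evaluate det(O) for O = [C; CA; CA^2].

CA = [[10, -3, 6]]
CA^2 = [[-58, -10, -46]]
Observability matrix O = [C; CA; CA^2] = [[-1, 3, -2], [10, -3, 6], [-58, -10, -46]]
Expanding along the first row, det(O) = (-1)·((-3)·(-46) - 6·(-10)) - 3·(10·(-46) - 6·(-58)) + (-2)·(10·(-10) - (-3)·(-58)) = (-1)·198 - 3·(-112) + (-2)·(-274) = 686
Since det(O) ≠ 0, rank(O) = 3 and the system is completely observable.

686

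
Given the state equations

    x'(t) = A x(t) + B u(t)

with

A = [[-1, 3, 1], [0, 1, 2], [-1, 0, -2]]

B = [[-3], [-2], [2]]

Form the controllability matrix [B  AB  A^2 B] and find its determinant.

AB = [[-1], [2], [-1]]
A^2B = [[6], [0], [3]]
Controllability matrix C = [B  AB  A^2B] = [[-3, -1, 6], [-2, 2, 0], [2, -1, 3]]
Expanding along the first row, det(C) = (-3)·(2·3 - 0·(-1)) - (-1)·((-2)·3 - 0·2) + 6·((-2)·(-1) - 2·2) = (-3)·6 - (-1)·(-6) + 6·(-2) = -36
Since det(C) ≠ 0, rank(C) = 3 and the system is completely controllable.

-36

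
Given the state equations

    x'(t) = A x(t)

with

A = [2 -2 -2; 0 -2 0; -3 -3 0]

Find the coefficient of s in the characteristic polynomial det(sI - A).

Expand det(sI - A) for the 3×3 matrix.
p(s) = s^3 - 10s - 12.
(Check: constant term = det(-A) = (-1)^3 det A = -12; coefficient of s^2 = -tr A = 0.)
The coefficient of s is -10.

-10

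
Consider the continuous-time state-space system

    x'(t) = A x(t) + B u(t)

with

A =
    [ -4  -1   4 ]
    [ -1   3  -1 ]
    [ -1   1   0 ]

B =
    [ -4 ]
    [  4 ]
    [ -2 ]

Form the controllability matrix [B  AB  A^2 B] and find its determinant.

-360

AB = [[4], [18], [8]]
A^2B = [[-2], [42], [14]]
Controllability matrix C = [B  AB  A^2B] = [[-4, 4, -2], [4, 18, 42], [-2, 8, 14]]
Expanding along the first row, det(C) = (-4)·(18·14 - 42·8) - 4·(4·14 - 42·(-2)) + (-2)·(4·8 - 18·(-2)) = (-4)·(-84) - 4·140 + (-2)·68 = -360
Since det(C) ≠ 0, rank(C) = 3 and the system is completely controllable.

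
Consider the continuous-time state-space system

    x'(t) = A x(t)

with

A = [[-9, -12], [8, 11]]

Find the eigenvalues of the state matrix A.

-1, 3

det(sI - A) = s^2 - (tr A)s + det A, with tr A = (-9) + 11 = 2 and det A = (-9)·11 - (-12)·8 = -99 - (-96) = -3.
So p(s) = det(sI - A) = s^2 - 2s - 3.
Factor s^2 - 2s - 3: two numbers with sum 2 and product -3 are 3 and -1, so s^2 - 2s - 3 = (s - 3)(s + 1).
Hence p(s) = (s - 3) (s + 1), with roots -1, 3.
At least one eigenvalue has non-negative real part, so the system is not asymptotically stable.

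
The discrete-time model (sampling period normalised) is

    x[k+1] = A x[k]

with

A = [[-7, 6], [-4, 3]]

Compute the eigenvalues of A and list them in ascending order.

-3, -1

det(zI - A) = z^2 - (tr A)z + det A, with tr A = (-7) + 3 = -4 and det A = (-7)·3 - 6·(-4) = -21 - (-24) = 3.
So p(z) = det(zI - A) = z^2 + 4z + 3.
Factor z^2 + 4z + 3: two numbers with sum -4 and product 3 are -1 and -3, so z^2 + 4z + 3 = (z + 1)(z + 3).
Hence p(z) = (z + 1) (z + 3), with roots -3, -1.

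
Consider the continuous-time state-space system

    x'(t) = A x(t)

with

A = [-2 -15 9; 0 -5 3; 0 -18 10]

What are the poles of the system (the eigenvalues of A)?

-2, 1, 4

det(sI - A) = s^3 - (tr A)s^2 + (M11 + M22 + M33)s - det A, where Mii is the 2×2 principal minor of A obtained by deleting row i and column i.
tr A = (-2) + (-5) + 10 = 3; M11 = (-5)·10 - 3·(-18) = -50 - (-54) = 4; M22 = (-2)·10 - 9·0 = -20 - 0 = -20; M33 = (-2)·(-5) - (-15)·0 = 10 - 0 = 10; sum of minors = -6.
det A = (-2)·((-5)·10 - 3·(-18)) - (-15)·(0·10 - 3·0) + 9·(0·(-18) - (-5)·0) = (-2)·4 - (-15)·0 + 9·0 = -8.
So p(s) = det(sI - A) = s^3 - 3s^2 - 6s + 8.
Rational-root test: any integer root divides 8. Testing small divisors, s = 1 works: p(1) = 1 + (-3) + (-6) + 8 = 0, so (s - 1) is a factor.
Dividing, p(s) = (s - 1)(s^2 - 2s - 8).
Factor s^2 - 2s - 8: two numbers with sum 2 and product -8 are 4 and -2, so s^2 - 2s - 8 = (s - 4)(s + 2).
Hence p(s) = (s - 4) (s - 1) (s + 2), with roots -2, 1, 4.
At least one eigenvalue has non-negative real part, so the system is not asymptotically stable.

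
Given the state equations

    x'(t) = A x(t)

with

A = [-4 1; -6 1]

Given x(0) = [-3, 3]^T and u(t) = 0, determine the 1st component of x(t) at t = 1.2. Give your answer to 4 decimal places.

det(sI - A) = s^2 - (tr A)s + det A, with tr A = (-4) + 1 = -3 and det A = (-4)·1 - 1·(-6) = -4 - (-6) = 2.
So p(s) = det(sI - A) = s^2 + 3s + 2.
Factor s^2 + 3s + 2: two numbers with sum -3 and product 2 are -1 and -2, so s^2 + 3s + 2 = (s + 1)(s + 2).
Hence p(s) = (s + 1) (s + 2), with roots -2, -1.
The eigenvalues -2, -1 are distinct and real, so A is diagonalisable and x(t) = e^{At} x(0) = V diag(e^{λ_i t}) V^{-1} x(0), where the columns of V are the eigenvectors.
λ = -2: A - (-2)I = [[-2, 1], [-6, 3]]. Row 1 gives (-2)·v1 + 1·v2 = 0, so take v_1 = [-1, -2]^T.
λ = -1: A - (-1)I = [[-3, 1], [-6, 2]]. Row 1 gives (-3)·v1 + 1·v2 = 0, so take v_2 = [1, 3]^T.
V = [v_1 v_2] = [[-1, 1], [-2, 3]] has det V = -1, so V^{-1} = adj(V)/det V = [[-3, 1], [-2, 1]].
Modal coordinates z(0) = V^{-1} x(0): (-3)·(-3) + 1·3 = 12; (-2)·(-3) + 1·3 = 9; so z(0) = [12, 9]^T.
x_1(t) = Σ_i (v_i)_1 · z_i(0) · e^{λ_i t} (row 1 of V times the modal terms).
x_1(1.2) = (-1)·12·e^{-2·1.2} + 1·9·e^{-1·1.2} = (-12)·0.090718 + 9·0.301194 = 1.6221.

1.6221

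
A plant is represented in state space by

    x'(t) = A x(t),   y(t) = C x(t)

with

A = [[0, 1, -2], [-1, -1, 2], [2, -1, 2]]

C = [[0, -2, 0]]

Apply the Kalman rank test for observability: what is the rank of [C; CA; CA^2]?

CA = [[2, 2, -4]]
CA^2 = [[-10, 4, -8]]
Observability matrix O = [C; CA; CA^2] = [[0, -2, 0], [2, 2, -4], [-10, 4, -8]]
det(O) = 0·(2·(-8) - (-4)·4) - (-2)·(2·(-8) - (-4)·(-10)) + 0·(2·4 - 2·(-10)) = 0·0 - (-2)·(-56) + 0·28 = -112 ≠ 0, so rank(O) = 3.
rank(O) = 3 = n, so the pair (A, C) is completely observable.

3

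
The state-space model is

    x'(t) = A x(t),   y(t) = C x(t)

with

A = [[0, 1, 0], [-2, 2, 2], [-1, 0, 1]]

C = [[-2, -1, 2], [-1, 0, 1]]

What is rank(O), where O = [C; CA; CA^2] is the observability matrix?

CA = [[0, -4, 0], [-1, -1, 1]]
CA^2 = [[8, -8, -8], [1, -3, -1]]
Observability matrix O = [C; CA; CA^2] = [[-2, -1, 2], [-1, 0, 1], [0, -4, 0], [-1, -1, 1], [8, -8, -8], [1, -3, -1]]
The columns c1, c2, c3 of O are linearly dependent: c1 + c3 = 0 (check each entry), so rank(O) ≤ 2.
The 2×2 minor from rows 1, 2, columns 1, 2 is (-2)·0 - (-1)·(-1) = 0 - 1 = -1 ≠ 0, so rank(O) = 2.
rank(O) = 2 < n = 3, so the pair (A, C) is not completely observable.

2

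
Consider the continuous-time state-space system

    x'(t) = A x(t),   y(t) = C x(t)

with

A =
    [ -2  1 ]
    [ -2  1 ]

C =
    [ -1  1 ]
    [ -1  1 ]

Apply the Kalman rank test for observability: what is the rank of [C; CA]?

CA = [[0, 0], [0, 0]]
Observability matrix O = [C; CA] = [[-1, 1], [-1, 1], [0, 0], [0, 0]]
Every row of O is a scalar multiple of row 1 = [-1, 1] (multipliers 1, 1, 0, 0), so the rows span a one-dimensional space.
O ≠ 0, hence rank(O) = 1.
rank(O) = 1 < n = 2, so the pair (A, C) is not completely observable.

1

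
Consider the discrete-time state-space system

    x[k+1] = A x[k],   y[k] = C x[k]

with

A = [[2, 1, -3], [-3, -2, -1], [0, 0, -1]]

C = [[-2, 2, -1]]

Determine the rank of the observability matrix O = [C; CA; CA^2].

3

CA = [[-10, -6, 5]]
CA^2 = [[-2, 2, 31]]
Observability matrix O = [C; CA; CA^2] = [[-2, 2, -1], [-10, -6, 5], [-2, 2, 31]]
det(O) = (-2)·((-6)·31 - 5·2) - 2·((-10)·31 - 5·(-2)) + (-1)·((-10)·2 - (-6)·(-2)) = (-2)·(-196) - 2·(-300) + (-1)·(-32) = 1024 ≠ 0, so rank(O) = 3.
rank(O) = 3 = n, so the pair (A, C) is completely observable.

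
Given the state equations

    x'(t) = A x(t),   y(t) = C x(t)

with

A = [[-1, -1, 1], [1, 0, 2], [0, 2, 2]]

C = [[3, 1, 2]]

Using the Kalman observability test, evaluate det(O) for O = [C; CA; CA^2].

-509

CA = [[-2, 1, 9]]
CA^2 = [[3, 20, 18]]
Observability matrix O = [C; CA; CA^2] = [[3, 1, 2], [-2, 1, 9], [3, 20, 18]]
Expanding along the first row, det(O) = 3·(1·18 - 9·20) - 1·((-2)·18 - 9·3) + 2·((-2)·20 - 1·3) = 3·(-162) - 1·(-63) + 2·(-43) = -509
Since det(O) ≠ 0, rank(O) = 3 and the system is completely observable.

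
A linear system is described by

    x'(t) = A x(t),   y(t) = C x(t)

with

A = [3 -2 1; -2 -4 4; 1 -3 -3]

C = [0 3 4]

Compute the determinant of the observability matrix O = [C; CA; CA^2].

CA = [[-2, -24, 0]]
CA^2 = [[42, 100, -98]]
Observability matrix O = [C; CA; CA^2] = [[0, 3, 4], [-2, -24, 0], [42, 100, -98]]
Expanding along the first row, det(O) = 0·((-24)·(-98) - 0·100) - 3·((-2)·(-98) - 0·42) + 4·((-2)·100 - (-24)·42) = 0·2352 - 3·196 + 4·808 = 2644
Since det(O) ≠ 0, rank(O) = 3 and the system is completely observable.

2644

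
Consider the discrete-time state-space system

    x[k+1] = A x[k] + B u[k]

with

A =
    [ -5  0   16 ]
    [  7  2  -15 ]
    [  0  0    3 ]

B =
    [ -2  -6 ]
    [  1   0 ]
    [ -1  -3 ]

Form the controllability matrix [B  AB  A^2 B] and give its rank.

AB = [[-6, -18], [3, 3], [-3, -9]]
A^2B = [[-18, -54], [9, 15], [-9, -27]]
Controllability matrix C = [B  AB  A^2B] = [[-2, -6, -6, -18, -18, -54], [1, 0, 3, 3, 9, 15], [-1, -3, -3, -9, -9, -27]]
The rows r1, r2, r3 of C are linearly dependent: -r1 + 2·r3 = 0 (check each entry), so rank(C) ≤ 2.
The 2×2 minor from rows 1, 2, columns 1, 2 is (-2)·0 - (-6)·1 = 0 - (-6) = 6 ≠ 0, so rank(C) = 2.
rank(C) = 2 < n = 3, so the pair (A, B) is not completely controllable.

2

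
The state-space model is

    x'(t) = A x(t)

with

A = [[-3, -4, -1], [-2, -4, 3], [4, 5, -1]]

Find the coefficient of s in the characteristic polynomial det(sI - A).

Expand det(sI - A) for the 3×3 matrix.
p(s) = s^3 + 8s^2 + 13.
(Check: constant term = det(-A) = (-1)^3 det A = 13; coefficient of s^2 = -tr A = 8.)
The coefficient of s is 0.

0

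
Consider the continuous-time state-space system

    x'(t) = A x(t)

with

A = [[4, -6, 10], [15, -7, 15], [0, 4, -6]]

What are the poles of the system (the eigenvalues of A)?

-6, -2, -1

det(sI - A) = s^3 - (tr A)s^2 + (M11 + M22 + M33)s - det A, where Mii is the 2×2 principal minor of A obtained by deleting row i and column i.
tr A = 4 + (-7) + (-6) = -9; M11 = (-7)·(-6) - 15·4 = 42 - 60 = -18; M22 = 4·(-6) - 10·0 = -24 - 0 = -24; M33 = 4·(-7) - (-6)·15 = -28 - (-90) = 62; sum of minors = 20.
det A = 4·((-7)·(-6) - 15·4) - (-6)·(15·(-6) - 15·0) + 10·(15·4 - (-7)·0) = 4·(-18) - (-6)·(-90) + 10·60 = -12.
So p(s) = det(sI - A) = s^3 + 9s^2 + 20s + 12.
Rational-root test: any integer root divides 12. Testing small divisors, s = -1 works: p(-1) = -1 + 9 + (-20) + 12 = 0, so (s + 1) is a factor.
Dividing, p(s) = (s + 1)(s^2 + 8s + 12).
Factor s^2 + 8s + 12: two numbers with sum -8 and product 12 are -2 and -6, so s^2 + 8s + 12 = (s + 2)(s + 6).
Hence p(s) = (s + 1) (s + 2) (s + 6), with roots -6, -2, -1.
All eigenvalues have negative real part, so the system is asymptotically stable.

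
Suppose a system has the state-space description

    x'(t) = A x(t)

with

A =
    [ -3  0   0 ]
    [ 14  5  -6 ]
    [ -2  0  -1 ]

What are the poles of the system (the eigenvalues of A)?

det(sI - A) = s^3 - (tr A)s^2 + (M11 + M22 + M33)s - det A, where Mii is the 2×2 principal minor of A obtained by deleting row i and column i.
tr A = (-3) + 5 + (-1) = 1; M11 = 5·(-1) - (-6)·0 = -5 - 0 = -5; M22 = (-3)·(-1) - 0·(-2) = 3 - 0 = 3; M33 = (-3)·5 - 0·14 = -15 - 0 = -15; sum of minors = -17.
det A = (-3)·(5·(-1) - (-6)·0) - 0·(14·(-1) - (-6)·(-2)) + 0·(14·0 - 5·(-2)) = (-3)·(-5) - 0·(-26) + 0·10 = 15.
So p(s) = det(sI - A) = s^3 - s^2 - 17s - 15.
Rational-root test: any integer root divides -15. Testing small divisors, s = -1 works: p(-1) = -1 + (-1) + 17 + (-15) = 0, so (s + 1) is a factor.
Dividing, p(s) = (s + 1)(s^2 - 2s - 15).
Factor s^2 - 2s - 15: two numbers with sum 2 and product -15 are 5 and -3, so s^2 - 2s - 15 = (s - 5)(s + 3).
Hence p(s) = (s - 5) (s + 1) (s + 3), with roots -3, -1, 5.
At least one eigenvalue has non-negative real part, so the system is not asymptotically stable.

-3, -1, 5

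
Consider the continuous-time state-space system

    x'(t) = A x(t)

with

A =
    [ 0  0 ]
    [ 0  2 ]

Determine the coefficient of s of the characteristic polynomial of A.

-2

For a 2×2 matrix, det(sI - A) = s^2 - (tr A)s + det A.
tr A = 2, det A = 0.
So p(s) = s^2 - 2s.
The coefficient of s is -2.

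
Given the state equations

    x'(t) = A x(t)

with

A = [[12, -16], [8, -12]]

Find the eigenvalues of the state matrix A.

det(sI - A) = s^2 - (tr A)s + det A, with tr A = 12 + (-12) = 0 and det A = 12·(-12) - (-16)·8 = -144 - (-128) = -16.
So p(s) = det(sI - A) = s^2 - 16.
Factor s^2 - 16: two numbers with sum 0 and product -16 are 4 and -4, so s^2 - 16 = (s - 4)(s + 4).
Hence p(s) = (s - 4) (s + 4), with roots -4, 4.
At least one eigenvalue has non-negative real part, so the system is not asymptotically stable.

-4, 4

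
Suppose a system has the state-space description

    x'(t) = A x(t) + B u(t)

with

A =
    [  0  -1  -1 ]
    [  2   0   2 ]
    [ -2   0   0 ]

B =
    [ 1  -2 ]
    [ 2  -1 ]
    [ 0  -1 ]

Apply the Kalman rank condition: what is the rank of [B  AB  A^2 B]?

AB = [[-2, 2], [2, -6], [-2, 4]]
A^2B = [[0, 2], [-8, 12], [4, -4]]
Controllability matrix C = [B  AB  A^2B] = [[1, -2, -2, 2, 0, 2], [2, -1, 2, -6, -8, 12], [0, -1, -2, 4, 4, -4]]
Take the 3×3 submatrix of C formed by columns 1, 2, 4: [[1, -2, 2], [2, -1, -6], [0, -1, 4]]. Its determinant is 1·((-1)·4 - (-6)·(-1)) - (-2)·(2·4 - (-6)·0) + 2·(2·(-1) - (-1)·0) = 1·(-10) - (-2)·8 + 2·(-2) = 2 ≠ 0.
So rank(C) ≥ 3; since C has 3 rows, rank(C) = 3.
rank(C) = 3 = n, so the pair (A, B) is completely controllable.

3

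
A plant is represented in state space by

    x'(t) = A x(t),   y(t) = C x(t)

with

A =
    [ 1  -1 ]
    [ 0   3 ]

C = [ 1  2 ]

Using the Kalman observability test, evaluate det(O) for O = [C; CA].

3

CA = [[1, 5]]
Observability matrix O = [C; CA] = [[1, 2], [1, 5]]
det(O) = 1·5 - 2·1 = 5 - 2 = 3
Since det(O) ≠ 0, rank(O) = 2 and the system is completely observable.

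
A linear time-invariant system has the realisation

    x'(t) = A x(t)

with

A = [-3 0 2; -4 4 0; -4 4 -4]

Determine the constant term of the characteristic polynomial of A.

-48

Expand det(sI - A) for the 3×3 matrix.
p(s) = s^3 + 3s^2 - 8s - 48.
(Check: constant term = det(-A) = (-1)^3 det A = -48; coefficient of s^2 = -tr A = 3.)
The constant term is -48.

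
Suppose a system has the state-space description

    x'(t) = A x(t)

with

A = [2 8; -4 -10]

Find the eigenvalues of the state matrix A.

det(sI - A) = s^2 - (tr A)s + det A, with tr A = 2 + (-10) = -8 and det A = 2·(-10) - 8·(-4) = -20 - (-32) = 12.
So p(s) = det(sI - A) = s^2 + 8s + 12.
Factor s^2 + 8s + 12: two numbers with sum -8 and product 12 are -2 and -6, so s^2 + 8s + 12 = (s + 2)(s + 6).
Hence p(s) = (s + 2) (s + 6), with roots -6, -2.
All eigenvalues have negative real part, so the system is asymptotically stable.

-6, -2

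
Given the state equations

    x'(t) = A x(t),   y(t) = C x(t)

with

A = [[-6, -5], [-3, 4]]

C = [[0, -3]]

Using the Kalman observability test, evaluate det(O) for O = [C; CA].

CA = [[9, -12]]
Observability matrix O = [C; CA] = [[0, -3], [9, -12]]
det(O) = 0·(-12) - (-3)·9 = 0 - (-27) = 27
Since det(O) ≠ 0, rank(O) = 2 and the system is completely observable.

27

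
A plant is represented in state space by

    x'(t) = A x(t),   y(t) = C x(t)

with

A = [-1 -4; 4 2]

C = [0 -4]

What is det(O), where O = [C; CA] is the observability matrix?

CA = [[-16, -8]]
Observability matrix O = [C; CA] = [[0, -4], [-16, -8]]
det(O) = 0·(-8) - (-4)·(-16) = 0 - 64 = -64
Since det(O) ≠ 0, rank(O) = 2 and the system is completely observable.

-64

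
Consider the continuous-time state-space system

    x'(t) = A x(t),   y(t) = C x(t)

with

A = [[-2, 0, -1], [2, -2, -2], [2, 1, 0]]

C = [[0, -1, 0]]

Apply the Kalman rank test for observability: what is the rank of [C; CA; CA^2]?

CA = [[-2, 2, 2]]
CA^2 = [[12, -2, -2]]
Observability matrix O = [C; CA; CA^2] = [[0, -1, 0], [-2, 2, 2], [12, -2, -2]]
det(O) = 0·(2·(-2) - 2·(-2)) - (-1)·((-2)·(-2) - 2·12) + 0·((-2)·(-2) - 2·12) = 0·0 - (-1)·(-20) + 0·(-20) = -20 ≠ 0, so rank(O) = 3.
rank(O) = 3 = n, so the pair (A, C) is completely observable.

3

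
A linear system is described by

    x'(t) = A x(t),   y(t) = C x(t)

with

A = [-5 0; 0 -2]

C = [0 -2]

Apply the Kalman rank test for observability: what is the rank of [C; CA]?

1

CA = [[0, 4]]
Observability matrix O = [C; CA] = [[0, -2], [0, 4]]
Every row of O is a scalar multiple of row 1 = [0, -2] (multipliers 1, -2), so the rows span a one-dimensional space.
O ≠ 0, hence rank(O) = 1.
rank(O) = 1 < n = 2, so the pair (A, C) is not completely observable.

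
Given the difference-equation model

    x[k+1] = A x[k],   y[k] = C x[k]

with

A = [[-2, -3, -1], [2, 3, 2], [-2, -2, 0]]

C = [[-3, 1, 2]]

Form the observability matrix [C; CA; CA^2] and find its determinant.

CA = [[4, 8, 5]]
CA^2 = [[-2, 2, 12]]
Observability matrix O = [C; CA; CA^2] = [[-3, 1, 2], [4, 8, 5], [-2, 2, 12]]
Expanding along the first row, det(O) = (-3)·(8·12 - 5·2) - 1·(4·12 - 5·(-2)) + 2·(4·2 - 8·(-2)) = (-3)·86 - 1·58 + 2·24 = -268
Since det(O) ≠ 0, rank(O) = 3 and the system is completely observable.

-268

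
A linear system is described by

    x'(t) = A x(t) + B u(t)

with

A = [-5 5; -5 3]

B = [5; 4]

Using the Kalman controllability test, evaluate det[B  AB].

-45

AB = [[-5], [-13]]
Controllability matrix C = [B  AB] = [[5, -5], [4, -13]]
det(C) = 5·(-13) - (-5)·4 = -65 - (-20) = -45
Since det(C) ≠ 0, rank(C) = 2 and the system is completely controllable.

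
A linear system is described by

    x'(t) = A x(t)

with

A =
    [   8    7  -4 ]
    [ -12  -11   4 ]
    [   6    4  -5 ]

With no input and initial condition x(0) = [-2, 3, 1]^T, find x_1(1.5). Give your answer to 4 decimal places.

-0.8444

det(sI - A) = s^3 - (tr A)s^2 + (M11 + M22 + M33)s - det A, where Mii is the 2×2 principal minor of A obtained by deleting row i and column i.
tr A = 8 + (-11) + (-5) = -8; M11 = (-11)·(-5) - 4·4 = 55 - 16 = 39; M22 = 8·(-5) - (-4)·6 = -40 - (-24) = -16; M33 = 8·(-11) - 7·(-12) = -88 - (-84) = -4; sum of minors = 19.
det A = 8·((-11)·(-5) - 4·4) - 7·((-12)·(-5) - 4·6) + (-4)·((-12)·4 - (-11)·6) = 8·39 - 7·36 + (-4)·18 = -12.
So p(s) = det(sI - A) = s^3 + 8s^2 + 19s + 12.
Rational-root test: any integer root divides 12. Testing small divisors, s = -1 works: p(-1) = -1 + 8 + (-19) + 12 = 0, so (s + 1) is a factor.
Dividing, p(s) = (s + 1)(s^2 + 7s + 12).
Factor s^2 + 7s + 12: two numbers with sum -7 and product 12 are -3 and -4, so s^2 + 7s + 12 = (s + 3)(s + 4).
Hence p(s) = (s + 1) (s + 3) (s + 4), with roots -4, -3, -1.
The eigenvalues -4, -3, -1 are distinct and real, so A is diagonalisable and x(t) = e^{At} x(0) = V diag(e^{λ_i t}) V^{-1} x(0), where the columns of V are the eigenvectors.
λ = -4: A - (-4)I = [[12, 7, -4], [-12, -7, 4], [6, 4, -1]]. v must be orthogonal to every row; (row 1) × (row 3) = [9, -12, 6], so take v_1 = [-3, 4, -2]^T.
λ = -3: A - (-3)I = [[11, 7, -4], [-12, -8, 4], [6, 4, -2]]. v must be orthogonal to every row; (row 1) × (row 2) = [-4, 4, -4], so take v_2 = [-1, 1, -1]^T.
λ = -1: A - (-1)I = [[9, 7, -4], [-12, -10, 4], [6, 4, -4]]. v must be orthogonal to every row; (row 1) × (row 2) = [-12, 12, -6], so take v_3 = [-2, 2, -1]^T.
V = [v_1 v_2 v_3] = [[-3, -1, -2], [4, 1, 2], [-2, -1, -1]] has det V = 1, so V^{-1} = adj(V)/det V = [[1, 1, 0], [0, -1, -2], [-2, -1, 1]].
Modal coordinates z(0) = V^{-1} x(0): 1·(-2) + 1·3 + 0·1 = 1; 0·(-2) + (-1)·3 + (-2)·1 = -5; (-2)·(-2) + (-1)·3 + 1·1 = 2; so z(0) = [1, -5, 2]^T.
x_1(t) = Σ_i (v_i)_1 · z_i(0) · e^{λ_i t} (row 1 of V times the modal terms).
x_1(1.5) = (-3)·1·e^{-4·1.5} + (-1)·(-5)·e^{-3·1.5} + (-2)·2·e^{-1·1.5} = (-3)·0.002479 + 5·0.011109 + (-4)·0.223130 = -0.8444.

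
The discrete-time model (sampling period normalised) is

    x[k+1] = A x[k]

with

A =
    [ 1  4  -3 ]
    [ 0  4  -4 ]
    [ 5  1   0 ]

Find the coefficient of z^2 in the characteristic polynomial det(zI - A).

-5

Expand det(zI - A) for the 3×3 matrix.
p(z) = z^3 - 5z^2 + 23z + 16.
(Check: constant term = det(-A) = (-1)^3 det A = 16; coefficient of z^2 = -tr A = -5.)
The coefficient of z^2 is -5.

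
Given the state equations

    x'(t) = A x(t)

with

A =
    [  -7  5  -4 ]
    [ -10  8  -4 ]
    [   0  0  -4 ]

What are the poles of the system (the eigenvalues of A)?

det(sI - A) = s^3 - (tr A)s^2 + (M11 + M22 + M33)s - det A, where Mii is the 2×2 principal minor of A obtained by deleting row i and column i.
tr A = (-7) + 8 + (-4) = -3; M11 = 8·(-4) - (-4)·0 = -32 - 0 = -32; M22 = (-7)·(-4) - (-4)·0 = 28 - 0 = 28; M33 = (-7)·8 - 5·(-10) = -56 - (-50) = -6; sum of minors = -10.
det A = (-7)·(8·(-4) - (-4)·0) - 5·((-10)·(-4) - (-4)·0) + (-4)·((-10)·0 - 8·0) = (-7)·(-32) - 5·40 + (-4)·0 = 24.
So p(s) = det(sI - A) = s^3 + 3s^2 - 10s - 24.
Rational-root test: any integer root divides -24. Testing small divisors, s = -2 works: p(-2) = -8 + 12 + 20 + (-24) = 0, so (s + 2) is a factor.
Dividing, p(s) = (s + 2)(s^2 + s - 12).
Factor s^2 + s - 12: two numbers with sum -1 and product -12 are 3 and -4, so s^2 + s - 12 = (s - 3)(s + 4).
Hence p(s) = (s - 3) (s + 2) (s + 4), with roots -4, -2, 3.
At least one eigenvalue has non-negative real part, so the system is not asymptotically stable.

-4, -2, 3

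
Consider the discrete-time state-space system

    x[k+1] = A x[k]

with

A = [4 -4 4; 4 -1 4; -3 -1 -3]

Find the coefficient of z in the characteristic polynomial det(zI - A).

19

Expand det(zI - A) for the 3×3 matrix.
p(z) = z^3 + 19z.
(Check: constant term = det(-A) = (-1)^3 det A = 0; coefficient of z^2 = -tr A = 0.)
The coefficient of z is 19.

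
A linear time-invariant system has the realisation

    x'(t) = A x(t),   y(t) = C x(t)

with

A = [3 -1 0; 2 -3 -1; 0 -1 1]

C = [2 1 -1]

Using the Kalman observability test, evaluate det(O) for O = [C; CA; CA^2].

CA = [[8, -4, -2]]
CA^2 = [[16, 6, 2]]
Observability matrix O = [C; CA; CA^2] = [[2, 1, -1], [8, -4, -2], [16, 6, 2]]
Expanding along the first row, det(O) = 2·((-4)·2 - (-2)·6) - 1·(8·2 - (-2)·16) + (-1)·(8·6 - (-4)·16) = 2·4 - 1·48 + (-1)·112 = -152
Since det(O) ≠ 0, rank(O) = 3 and the system is completely observable.

-152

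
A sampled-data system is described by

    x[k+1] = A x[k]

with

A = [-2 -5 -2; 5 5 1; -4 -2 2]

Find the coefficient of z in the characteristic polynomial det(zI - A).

15

Expand det(zI - A) for the 3×3 matrix.
p(z) = z^3 - 5z^2 + 15z - 26.
(Check: constant term = det(-A) = (-1)^3 det A = -26; coefficient of z^2 = -tr A = -5.)
The coefficient of z is 15.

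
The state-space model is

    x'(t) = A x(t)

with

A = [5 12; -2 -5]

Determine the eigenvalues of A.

-1, 1

det(sI - A) = s^2 - (tr A)s + det A, with tr A = 5 + (-5) = 0 and det A = 5·(-5) - 12·(-2) = -25 - (-24) = -1.
So p(s) = det(sI - A) = s^2 - 1.
Factor s^2 - 1: two numbers with sum 0 and product -1 are 1 and -1, so s^2 - 1 = (s - 1)(s + 1).
Hence p(s) = (s - 1) (s + 1), with roots -1, 1.
At least one eigenvalue has non-negative real part, so the system is not asymptotically stable.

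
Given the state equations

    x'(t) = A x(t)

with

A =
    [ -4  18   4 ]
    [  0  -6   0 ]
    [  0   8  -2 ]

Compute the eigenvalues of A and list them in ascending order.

det(sI - A) = s^3 - (tr A)s^2 + (M11 + M22 + M33)s - det A, where Mii is the 2×2 principal minor of A obtained by deleting row i and column i.
tr A = (-4) + (-6) + (-2) = -12; M11 = (-6)·(-2) - 0·8 = 12 - 0 = 12; M22 = (-4)·(-2) - 4·0 = 8 - 0 = 8; M33 = (-4)·(-6) - 18·0 = 24 - 0 = 24; sum of minors = 44.
det A = (-4)·((-6)·(-2) - 0·8) - 18·(0·(-2) - 0·0) + 4·(0·8 - (-6)·0) = (-4)·12 - 18·0 + 4·0 = -48.
So p(s) = det(sI - A) = s^3 + 12s^2 + 44s + 48.
Rational-root test: any integer root divides 48. Testing small divisors, s = -2 works: p(-2) = -8 + 48 + (-88) + 48 = 0, so (s + 2) is a factor.
Dividing, p(s) = (s + 2)(s^2 + 10s + 24).
Factor s^2 + 10s + 24: two numbers with sum -10 and product 24 are -4 and -6, so s^2 + 10s + 24 = (s + 4)(s + 6).
Hence p(s) = (s + 2) (s + 4) (s + 6), with roots -6, -4, -2.
All eigenvalues have negative real part, so the system is asymptotically stable.

-6, -4, -2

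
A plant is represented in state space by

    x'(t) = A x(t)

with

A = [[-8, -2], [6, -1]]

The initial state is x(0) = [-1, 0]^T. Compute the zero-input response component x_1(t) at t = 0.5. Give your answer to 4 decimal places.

0.0777

det(sI - A) = s^2 - (tr A)s + det A, with tr A = (-8) + (-1) = -9 and det A = (-8)·(-1) - (-2)·6 = 8 - (-12) = 20.
So p(s) = det(sI - A) = s^2 + 9s + 20.
Factor s^2 + 9s + 20: two numbers with sum -9 and product 20 are -4 and -5, so s^2 + 9s + 20 = (s + 4)(s + 5).
Hence p(s) = (s + 4) (s + 5), with roots -5, -4.
The eigenvalues -5, -4 are distinct and real, so A is diagonalisable and x(t) = e^{At} x(0) = V diag(e^{λ_i t}) V^{-1} x(0), where the columns of V are the eigenvectors.
λ = -5: A - (-5)I = [[-3, -2], [6, 4]]. Row 1 gives (-3)·v1 + (-2)·v2 = 0, so take v_1 = [-2, 3]^T.
λ = -4: A - (-4)I = [[-4, -2], [6, 3]]. Row 1 gives (-4)·v1 + (-2)·v2 = 0, so take v_2 = [-1, 2]^T.
V = [v_1 v_2] = [[-2, -1], [3, 2]] has det V = -1, so V^{-1} = adj(V)/det V = [[-2, -1], [3, 2]].
Modal coordinates z(0) = V^{-1} x(0): (-2)·(-1) + (-1)·0 = 2; 3·(-1) + 2·0 = -3; so z(0) = [2, -3]^T.
x_1(t) = Σ_i (v_i)_1 · z_i(0) · e^{λ_i t} (row 1 of V times the modal terms).
x_1(0.5) = (-2)·2·e^{-5·0.5} + (-1)·(-3)·e^{-4·0.5} = (-4)·0.082085 + 3·0.135335 = 0.0777.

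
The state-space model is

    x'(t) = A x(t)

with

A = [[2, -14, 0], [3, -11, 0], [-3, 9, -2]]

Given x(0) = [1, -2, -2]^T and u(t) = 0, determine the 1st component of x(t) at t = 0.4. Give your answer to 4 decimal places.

det(sI - A) = s^3 - (tr A)s^2 + (M11 + M22 + M33)s - det A, where Mii is the 2×2 principal minor of A obtained by deleting row i and column i.
tr A = 2 + (-11) + (-2) = -11; M11 = (-11)·(-2) - 0·9 = 22 - 0 = 22; M22 = 2·(-2) - 0·(-3) = -4 - 0 = -4; M33 = 2·(-11) - (-14)·3 = -22 - (-42) = 20; sum of minors = 38.
det A = 2·((-11)·(-2) - 0·9) - (-14)·(3·(-2) - 0·(-3)) + 0·(3·9 - (-11)·(-3)) = 2·22 - (-14)·(-6) + 0·(-6) = -40.
So p(s) = det(sI - A) = s^3 + 11s^2 + 38s + 40.
Rational-root test: any integer root divides 40. Testing small divisors, s = -2 works: p(-2) = -8 + 44 + (-76) + 40 = 0, so (s + 2) is a factor.
Dividing, p(s) = (s + 2)(s^2 + 9s + 20).
Factor s^2 + 9s + 20: two numbers with sum -9 and product 20 are -4 and -5, so s^2 + 9s + 20 = (s + 4)(s + 5).
Hence p(s) = (s + 2) (s + 4) (s + 5), with roots -5, -4, -2.
The eigenvalues -5, -4, -2 are distinct and real, so A is diagonalisable and x(t) = e^{At} x(0) = V diag(e^{λ_i t}) V^{-1} x(0), where the columns of V are the eigenvectors.
λ = -5: A - (-5)I = [[7, -14, 0], [3, -6, 0], [-3, 9, 3]]. v must be orthogonal to every row; (row 1) × (row 3) = [-42, -21, 21], so take v_1 = [2, 1, -1]^T.
λ = -4: A - (-4)I = [[6, -14, 0], [3, -7, 0], [-3, 9, 2]]. v must be orthogonal to every row; (row 1) × (row 3) = [-28, -12, 12], so take v_2 = [7, 3, -3]^T.
λ = -2: A - (-2)I = [[4, -14, 0], [3, -9, 0], [-3, 9, 0]]. v must be orthogonal to every row; (row 1) × (row 2) = [0, 0, 6], so take v_3 = [0, 0, 1]^T.
V = [v_1 v_2 v_3] = [[2, 7, 0], [1, 3, 0], [-1, -3, 1]] has det V = -1, so V^{-1} = adj(V)/det V = [[-3, 7, 0], [1, -2, 0], [0, 1, 1]].
Modal coordinates z(0) = V^{-1} x(0): (-3)·1 + 7·(-2) + 0·(-2) = -17; 1·1 + (-2)·(-2) + 0·(-2) = 5; 0·1 + 1·(-2) + 1·(-2) = -4; so z(0) = [-17, 5, -4]^T.
x_1(t) = Σ_i (v_i)_1 · z_i(0) · e^{λ_i t} (row 1 of V times the modal terms).
x_1(0.4) = 2·(-17)·e^{-5·0.4} + 7·5·e^{-4·0.4} + 0·(-4)·e^{-2·0.4} = (-34)·0.135335 + 35·0.201897 + 0·0.449329 = 2.4650.

2.4650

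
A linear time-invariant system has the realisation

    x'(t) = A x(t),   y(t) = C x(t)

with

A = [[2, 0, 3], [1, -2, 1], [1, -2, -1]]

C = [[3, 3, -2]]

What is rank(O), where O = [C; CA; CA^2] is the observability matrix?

3

CA = [[7, -2, 14]]
CA^2 = [[26, -24, 5]]
Observability matrix O = [C; CA; CA^2] = [[3, 3, -2], [7, -2, 14], [26, -24, 5]]
det(O) = 3·((-2)·5 - 14·(-24)) - 3·(7·5 - 14·26) + (-2)·(7·(-24) - (-2)·26) = 3·326 - 3·(-329) + (-2)·(-116) = 2197 ≠ 0, so rank(O) = 3.
rank(O) = 3 = n, so the pair (A, C) is completely observable.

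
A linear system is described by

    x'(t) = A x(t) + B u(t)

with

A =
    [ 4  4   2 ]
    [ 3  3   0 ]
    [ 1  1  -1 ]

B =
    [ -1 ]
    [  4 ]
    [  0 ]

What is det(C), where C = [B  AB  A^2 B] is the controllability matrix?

AB = [[12], [9], [3]]
A^2B = [[90], [63], [18]]
Controllability matrix C = [B  AB  A^2B] = [[-1, 12, 90], [4, 9, 63], [0, 3, 18]]
Expanding along the first row, det(C) = (-1)·(9·18 - 63·3) - 12·(4·18 - 63·0) + 90·(4·3 - 9·0) = (-1)·(-27) - 12·72 + 90·12 = 243
Since det(C) ≠ 0, rank(C) = 3 and the system is completely controllable.

243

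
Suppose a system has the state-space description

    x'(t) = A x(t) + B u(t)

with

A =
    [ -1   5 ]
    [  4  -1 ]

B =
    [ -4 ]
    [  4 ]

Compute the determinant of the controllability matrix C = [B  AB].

AB = [[24], [-20]]
Controllability matrix C = [B  AB] = [[-4, 24], [4, -20]]
det(C) = (-4)·(-20) - 24·4 = 80 - 96 = -16
Since det(C) ≠ 0, rank(C) = 2 and the system is completely controllable.

-16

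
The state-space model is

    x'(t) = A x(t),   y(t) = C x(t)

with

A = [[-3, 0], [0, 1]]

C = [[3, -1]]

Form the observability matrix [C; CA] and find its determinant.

-12

CA = [[-9, -1]]
Observability matrix O = [C; CA] = [[3, -1], [-9, -1]]
det(O) = 3·(-1) - (-1)·(-9) = -3 - 9 = -12
Since det(O) ≠ 0, rank(O) = 2 and the system is completely observable.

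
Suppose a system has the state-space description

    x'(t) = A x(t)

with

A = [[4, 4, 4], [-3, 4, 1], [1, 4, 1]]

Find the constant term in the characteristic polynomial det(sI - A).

48

Expand det(sI - A) for the 3×3 matrix.
p(s) = s^3 - 9s^2 + 28s + 48.
(Check: constant term = det(-A) = (-1)^3 det A = 48; coefficient of s^2 = -tr A = -9.)
The constant term is 48.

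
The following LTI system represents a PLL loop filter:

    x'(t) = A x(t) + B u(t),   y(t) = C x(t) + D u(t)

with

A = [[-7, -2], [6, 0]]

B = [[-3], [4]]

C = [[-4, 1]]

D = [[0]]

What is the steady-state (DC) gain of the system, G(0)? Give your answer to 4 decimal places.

3.5000

G(0) = C(-A)^{-1}B + D = -C A^{-1} B + D.
det A = 12, so A^{-1} = (1/12)·adj(A) = [[0, 1/6], [-1/2, -7/12]]
A^{-1} B = [2/3, -5/6]^T
C A^{-1} B = -7/2
G(0) = D - C A^{-1} B = 0 - (-7/2) = 7/2 ≈ 3.5000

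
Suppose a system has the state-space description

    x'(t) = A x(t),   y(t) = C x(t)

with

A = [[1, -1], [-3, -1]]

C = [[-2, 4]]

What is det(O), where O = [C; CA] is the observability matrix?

CA = [[-14, -2]]
Observability matrix O = [C; CA] = [[-2, 4], [-14, -2]]
det(O) = (-2)·(-2) - 4·(-14) = 4 - (-56) = 60
Since det(O) ≠ 0, rank(O) = 2 and the system is completely observable.

60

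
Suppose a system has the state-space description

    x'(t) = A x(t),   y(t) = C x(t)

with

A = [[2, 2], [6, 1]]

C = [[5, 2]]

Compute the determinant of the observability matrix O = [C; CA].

CA = [[22, 12]]
Observability matrix O = [C; CA] = [[5, 2], [22, 12]]
det(O) = 5·12 - 2·22 = 60 - 44 = 16
Since det(O) ≠ 0, rank(O) = 2 and the system is completely observable.

16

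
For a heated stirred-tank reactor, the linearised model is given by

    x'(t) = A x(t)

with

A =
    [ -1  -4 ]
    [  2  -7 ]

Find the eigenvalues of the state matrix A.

det(sI - A) = s^2 - (tr A)s + det A, with tr A = (-1) + (-7) = -8 and det A = (-1)·(-7) - (-4)·2 = 7 - (-8) = 15.
So p(s) = det(sI - A) = s^2 + 8s + 15.
Factor s^2 + 8s + 15: two numbers with sum -8 and product 15 are -3 and -5, so s^2 + 8s + 15 = (s + 3)(s + 5).
Hence p(s) = (s + 3) (s + 5), with roots -5, -3.
All eigenvalues have negative real part, so the system is asymptotically stable.

-5, -3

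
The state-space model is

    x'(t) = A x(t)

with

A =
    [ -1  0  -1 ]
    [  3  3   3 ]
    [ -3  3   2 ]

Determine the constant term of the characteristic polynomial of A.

15

Expand det(sI - A) for the 3×3 matrix.
p(s) = s^3 - 4s^2 - 11s + 15.
(Check: constant term = det(-A) = (-1)^3 det A = 15; coefficient of s^2 = -tr A = -4.)
The constant term is 15.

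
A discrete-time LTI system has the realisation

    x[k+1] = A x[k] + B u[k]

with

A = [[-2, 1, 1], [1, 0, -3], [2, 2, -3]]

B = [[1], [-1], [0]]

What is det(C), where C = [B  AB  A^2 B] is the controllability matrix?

AB = [[-3], [1], [0]]
A^2B = [[7], [-3], [-4]]
Controllability matrix C = [B  AB  A^2B] = [[1, -3, 7], [-1, 1, -3], [0, 0, -4]]
Expanding along the first row, det(C) = 1·(1·(-4) - (-3)·0) - (-3)·((-1)·(-4) - (-3)·0) + 7·((-1)·0 - 1·0) = 1·(-4) - (-3)·4 + 7·0 = 8
Since det(C) ≠ 0, rank(C) = 3 and the system is completely controllable.

8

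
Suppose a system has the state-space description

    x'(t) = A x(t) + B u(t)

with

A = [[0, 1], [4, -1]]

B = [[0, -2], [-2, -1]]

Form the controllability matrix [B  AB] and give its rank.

AB = [[-2, -1], [2, -7]]
Controllability matrix C = [B  AB] = [[0, -2, -2, -1], [-2, -1, 2, -7]]
Take the 2×2 submatrix of C formed by columns 1, 2: [[0, -2], [-2, -1]]. Its determinant is 0·(-1) - (-2)·(-2) = 0 - 4 = -4 ≠ 0.
So rank(C) ≥ 2; since C has 2 rows, rank(C) = 2.
rank(C) = 2 = n, so the pair (A, B) is completely controllable.

2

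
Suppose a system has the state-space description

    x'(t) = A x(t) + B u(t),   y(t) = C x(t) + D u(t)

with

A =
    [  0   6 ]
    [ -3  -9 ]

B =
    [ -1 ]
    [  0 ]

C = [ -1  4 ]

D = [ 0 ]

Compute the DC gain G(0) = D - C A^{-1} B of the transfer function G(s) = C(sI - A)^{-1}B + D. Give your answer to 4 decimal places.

1.1667

G(0) = C(-A)^{-1}B + D = -C A^{-1} B + D.
det A = 18, so A^{-1} = (1/18)·adj(A) = [[-1/2, -1/3], [1/6, 0]]
A^{-1} B = [1/2, -1/6]^T
C A^{-1} B = -7/6
G(0) = D - C A^{-1} B = 0 - (-7/6) = 7/6 ≈ 1.1667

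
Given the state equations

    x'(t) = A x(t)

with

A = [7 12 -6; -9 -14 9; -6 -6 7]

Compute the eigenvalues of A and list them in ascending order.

det(sI - A) = s^3 - (tr A)s^2 + (M11 + M22 + M33)s - det A, where Mii is the 2×2 principal minor of A obtained by deleting row i and column i.
tr A = 7 + (-14) + 7 = 0; M11 = (-14)·7 - 9·(-6) = -98 - (-54) = -44; M22 = 7·7 - (-6)·(-6) = 49 - 36 = 13; M33 = 7·(-14) - 12·(-9) = -98 - (-108) = 10; sum of minors = -21.
det A = 7·((-14)·7 - 9·(-6)) - 12·((-9)·7 - 9·(-6)) + (-6)·((-9)·(-6) - (-14)·(-6)) = 7·(-44) - 12·(-9) + (-6)·(-30) = -20.
So p(s) = det(sI - A) = s^3 - 21s + 20.
Rational-root test: any integer root divides 20. Testing small divisors, s = 1 works: p(1) = 1 + 0 + (-21) + 20 = 0, so (s - 1) is a factor.
Dividing, p(s) = (s - 1)(s^2 + s - 20).
Factor s^2 + s - 20: two numbers with sum -1 and product -20 are 4 and -5, so s^2 + s - 20 = (s - 4)(s + 5).
Hence p(s) = (s - 4) (s - 1) (s + 5), with roots -5, 1, 4.
At least one eigenvalue has non-negative real part, so the system is not asymptotically stable.

-5, 1, 4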